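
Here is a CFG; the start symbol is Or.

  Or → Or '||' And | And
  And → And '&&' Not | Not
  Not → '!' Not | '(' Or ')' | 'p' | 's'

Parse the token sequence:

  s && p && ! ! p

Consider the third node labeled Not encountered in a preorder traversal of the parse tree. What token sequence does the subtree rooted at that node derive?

! ! p

[Or [And [And [And [Not s]] && [Not p]] && [Not ! [Not ! [Not p]]]]]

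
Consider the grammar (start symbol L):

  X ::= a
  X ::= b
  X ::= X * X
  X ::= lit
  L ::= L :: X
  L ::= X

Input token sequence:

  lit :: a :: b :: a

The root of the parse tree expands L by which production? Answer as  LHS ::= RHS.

[L [L [L [L [X lit]] :: [X a]] :: [X b]] :: [X a]]

L ::= L :: X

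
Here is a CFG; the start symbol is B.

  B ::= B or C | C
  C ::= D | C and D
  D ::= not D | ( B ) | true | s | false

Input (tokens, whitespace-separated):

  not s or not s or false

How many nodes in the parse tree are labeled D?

[B [B [B [C [D not [D s]]]] or [C [D not [D s]]]] or [C [D false]]]

5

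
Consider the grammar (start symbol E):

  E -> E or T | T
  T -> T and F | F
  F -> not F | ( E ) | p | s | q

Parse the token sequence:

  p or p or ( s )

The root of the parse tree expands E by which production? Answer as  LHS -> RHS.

[E [E [E [T [F p]]] or [T [F p]]] or [T [F ( [E [T [F s]]] )]]]

E -> E or T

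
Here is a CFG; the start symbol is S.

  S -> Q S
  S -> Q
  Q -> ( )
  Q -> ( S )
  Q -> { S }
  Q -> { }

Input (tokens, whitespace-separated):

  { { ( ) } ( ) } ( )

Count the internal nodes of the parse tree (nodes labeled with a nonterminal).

[S [Q { [S [Q { [S [Q ( )]] }] [S [Q ( )]]] }] [S [Q ( )]]]

10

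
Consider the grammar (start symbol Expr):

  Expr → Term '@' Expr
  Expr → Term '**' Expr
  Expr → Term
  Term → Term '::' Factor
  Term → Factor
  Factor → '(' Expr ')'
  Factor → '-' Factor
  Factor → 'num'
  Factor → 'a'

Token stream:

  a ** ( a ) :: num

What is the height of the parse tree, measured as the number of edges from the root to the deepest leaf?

[Expr [Term [Factor a]] ** [Expr [Term [Term [Factor ( [Expr [Term [Factor a]]] )]] :: [Factor num]]]]

8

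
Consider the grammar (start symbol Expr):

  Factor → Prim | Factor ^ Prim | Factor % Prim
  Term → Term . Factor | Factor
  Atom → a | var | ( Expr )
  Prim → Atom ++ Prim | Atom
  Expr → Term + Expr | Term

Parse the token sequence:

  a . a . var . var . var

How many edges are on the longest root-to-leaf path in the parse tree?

9

[Expr [Term [Term [Term [Term [Term [Factor [Prim [Atom a]]]] . [Factor [Prim [Atom a]]]] . [Factor [Prim [Atom var]]]] . [Factor [Prim [Atom var]]]] . [Factor [Prim [Atom var]]]]]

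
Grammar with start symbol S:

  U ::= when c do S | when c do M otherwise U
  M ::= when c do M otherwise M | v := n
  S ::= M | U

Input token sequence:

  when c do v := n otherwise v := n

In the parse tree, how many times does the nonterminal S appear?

[S [M when c do [M v := n] otherwise [M v := n]]]

1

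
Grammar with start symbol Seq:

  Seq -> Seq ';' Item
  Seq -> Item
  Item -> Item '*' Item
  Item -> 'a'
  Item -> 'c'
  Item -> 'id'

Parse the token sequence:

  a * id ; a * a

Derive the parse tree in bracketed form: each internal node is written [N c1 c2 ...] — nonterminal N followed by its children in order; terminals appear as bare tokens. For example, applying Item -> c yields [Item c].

Seq
Seq ; Item
Item ; Item
Item * Item ; Item
a * Item ; Item
a * id ; Item
a * id ; Item * Item
a * id ; a * Item
a * id ; a * a

[Seq [Seq [Item [Item a] * [Item id]]] ; [Item [Item a] * [Item a]]]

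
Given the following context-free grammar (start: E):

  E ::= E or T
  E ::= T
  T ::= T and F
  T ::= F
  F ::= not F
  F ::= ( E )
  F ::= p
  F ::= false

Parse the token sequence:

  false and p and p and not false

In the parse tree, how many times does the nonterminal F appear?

5

[E [T [T [T [T [F false]] and [F p]] and [F p]] and [F not [F false]]]]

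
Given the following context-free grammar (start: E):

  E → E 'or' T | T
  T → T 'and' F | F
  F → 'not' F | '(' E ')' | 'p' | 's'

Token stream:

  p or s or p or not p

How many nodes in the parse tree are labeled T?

[E [E [E [E [T [F p]]] or [T [F s]]] or [T [F p]]] or [T [F not [F p]]]]

4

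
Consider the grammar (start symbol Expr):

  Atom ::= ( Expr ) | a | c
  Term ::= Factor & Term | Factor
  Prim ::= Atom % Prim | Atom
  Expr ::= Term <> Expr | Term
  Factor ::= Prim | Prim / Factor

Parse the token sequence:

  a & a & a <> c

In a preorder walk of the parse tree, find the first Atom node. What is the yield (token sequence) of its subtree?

a

[Expr [Term [Factor [Prim [Atom a]]] & [Term [Factor [Prim [Atom a]]] & [Term [Factor [Prim [Atom a]]]]]] <> [Expr [Term [Factor [Prim [Atom c]]]]]]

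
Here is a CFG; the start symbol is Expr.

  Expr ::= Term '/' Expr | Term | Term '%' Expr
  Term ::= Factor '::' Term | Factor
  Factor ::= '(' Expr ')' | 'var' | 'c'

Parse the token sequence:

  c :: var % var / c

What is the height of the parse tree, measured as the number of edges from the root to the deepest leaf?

[Expr [Term [Factor c] :: [Term [Factor var]]] % [Expr [Term [Factor var]] / [Expr [Term [Factor c]]]]]

5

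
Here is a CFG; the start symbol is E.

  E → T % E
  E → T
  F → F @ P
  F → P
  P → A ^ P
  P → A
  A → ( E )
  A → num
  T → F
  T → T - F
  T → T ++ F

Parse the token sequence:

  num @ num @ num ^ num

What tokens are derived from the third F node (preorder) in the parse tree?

num

[E [T [F [F [F [P [A num]]] @ [P [A num]]] @ [P [A num] ^ [P [A num]]]]]]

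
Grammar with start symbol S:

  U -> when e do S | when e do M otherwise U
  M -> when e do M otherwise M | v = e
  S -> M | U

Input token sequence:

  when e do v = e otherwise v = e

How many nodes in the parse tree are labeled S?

[S [M when e do [M v = e] otherwise [M v = e]]]

1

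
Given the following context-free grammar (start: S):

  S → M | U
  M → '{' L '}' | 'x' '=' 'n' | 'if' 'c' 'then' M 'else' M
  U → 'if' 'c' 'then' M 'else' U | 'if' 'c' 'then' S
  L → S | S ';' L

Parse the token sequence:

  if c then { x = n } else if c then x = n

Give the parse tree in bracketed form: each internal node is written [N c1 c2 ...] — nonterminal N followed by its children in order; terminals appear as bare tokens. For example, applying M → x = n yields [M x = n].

[S [U if c then [M { [L [S [M x = n]]] }] else [U if c then [S [M x = n]]]]]

S
U
if c then M else U
if c then { L } else U
if c then { S } else U
if c then { M } else U
if c then { x = n } else U
if c then { x = n } else if c then S
if c then { x = n } else if c then M
if c then { x = n } else if c then x = n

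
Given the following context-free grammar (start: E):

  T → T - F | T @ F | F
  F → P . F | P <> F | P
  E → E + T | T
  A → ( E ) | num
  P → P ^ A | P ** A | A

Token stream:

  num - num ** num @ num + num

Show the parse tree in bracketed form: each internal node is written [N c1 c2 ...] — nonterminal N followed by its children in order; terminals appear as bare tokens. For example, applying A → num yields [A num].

E
E + T
T + T
T @ F + T
T - F @ F + T
F - F @ F + T
P - F @ F + T
A - F @ F + T
num - F @ F + T
num - P @ F + T
num - P ** A @ F + T
num - A ** A @ F + T
num - num ** A @ F + T
num - num ** num @ F + T
num - num ** num @ P + T
num - num ** num @ A + T
num - num ** num @ num + T
num - num ** num @ num + F
num - num ** num @ num + P
num - num ** num @ num + A
num - num ** num @ num + num

[E [E [T [T [T [F [P [A num]]]] - [F [P [P [A num]] ** [A num]]]] @ [F [P [A num]]]]] + [T [F [P [A num]]]]]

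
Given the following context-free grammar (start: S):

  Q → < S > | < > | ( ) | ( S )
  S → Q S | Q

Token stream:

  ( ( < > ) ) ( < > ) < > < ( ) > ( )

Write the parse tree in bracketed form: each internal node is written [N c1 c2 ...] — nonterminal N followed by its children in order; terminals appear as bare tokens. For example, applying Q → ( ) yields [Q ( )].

S
Q S
( S ) S
( Q ) S
( ( S ) ) S
( ( Q ) ) S
( ( < > ) ) S
( ( < > ) ) Q S
( ( < > ) ) ( S ) S
( ( < > ) ) ( Q ) S
( ( < > ) ) ( < > ) S
( ( < > ) ) ( < > ) Q S
( ( < > ) ) ( < > ) < > S
( ( < > ) ) ( < > ) < > Q S
( ( < > ) ) ( < > ) < > < S > S
( ( < > ) ) ( < > ) < > < Q > S
( ( < > ) ) ( < > ) < > < ( ) > S
( ( < > ) ) ( < > ) < > < ( ) > Q
( ( < > ) ) ( < > ) < > < ( ) > ( )

[S [Q ( [S [Q ( [S [Q < >]] )]] )] [S [Q ( [S [Q < >]] )] [S [Q < >] [S [Q < [S [Q ( )]] >] [S [Q ( )]]]]]]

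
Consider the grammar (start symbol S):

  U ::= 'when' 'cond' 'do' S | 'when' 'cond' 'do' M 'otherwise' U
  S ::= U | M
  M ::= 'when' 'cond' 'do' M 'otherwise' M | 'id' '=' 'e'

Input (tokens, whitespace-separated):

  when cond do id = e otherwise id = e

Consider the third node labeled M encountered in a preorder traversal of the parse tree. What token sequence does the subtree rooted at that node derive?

id = e

[S [M when cond do [M id = e] otherwise [M id = e]]]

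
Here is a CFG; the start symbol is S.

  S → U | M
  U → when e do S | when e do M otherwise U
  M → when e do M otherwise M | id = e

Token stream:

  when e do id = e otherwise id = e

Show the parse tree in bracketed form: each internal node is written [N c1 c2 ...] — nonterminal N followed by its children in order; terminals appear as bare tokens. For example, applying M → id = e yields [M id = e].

[S [M when e do [M id = e] otherwise [M id = e]]]

S
M
when e do M otherwise M
when e do id = e otherwise M
when e do id = e otherwise id = e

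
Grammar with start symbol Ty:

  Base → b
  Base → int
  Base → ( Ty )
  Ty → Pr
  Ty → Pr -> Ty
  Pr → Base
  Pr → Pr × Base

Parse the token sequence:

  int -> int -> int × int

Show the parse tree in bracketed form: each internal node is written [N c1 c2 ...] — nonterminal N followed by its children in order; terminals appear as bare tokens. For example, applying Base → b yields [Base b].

Ty
Pr -> Ty
Base -> Ty
int -> Ty
int -> Pr -> Ty
int -> Base -> Ty
int -> int -> Ty
int -> int -> Pr
int -> int -> Pr × Base
int -> int -> Base × Base
int -> int -> int × Base
int -> int -> int × int

[Ty [Pr [Base int]] -> [Ty [Pr [Base int]] -> [Ty [Pr [Pr [Base int]] × [Base int]]]]]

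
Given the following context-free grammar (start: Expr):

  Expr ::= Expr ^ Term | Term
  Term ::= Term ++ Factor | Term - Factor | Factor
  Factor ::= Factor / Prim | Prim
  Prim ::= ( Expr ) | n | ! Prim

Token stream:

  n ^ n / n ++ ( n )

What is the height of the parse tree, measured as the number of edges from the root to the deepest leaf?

8

[Expr [Expr [Term [Factor [Prim n]]]] ^ [Term [Term [Factor [Factor [Prim n]] / [Prim n]]] ++ [Factor [Prim ( [Expr [Term [Factor [Prim n]]]] )]]]]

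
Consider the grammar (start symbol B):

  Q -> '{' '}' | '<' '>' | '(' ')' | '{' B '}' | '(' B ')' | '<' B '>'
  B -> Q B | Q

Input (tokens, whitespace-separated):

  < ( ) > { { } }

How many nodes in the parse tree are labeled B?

[B [Q < [B [Q ( )]] >] [B [Q { [B [Q { }]] }]]]

4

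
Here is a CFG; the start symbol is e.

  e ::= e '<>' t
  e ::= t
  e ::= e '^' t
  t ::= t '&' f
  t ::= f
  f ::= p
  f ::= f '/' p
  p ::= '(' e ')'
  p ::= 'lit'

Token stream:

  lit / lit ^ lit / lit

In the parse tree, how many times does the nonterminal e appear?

[e [e [t [f [f [p lit]] / [p lit]]]] ^ [t [f [f [p lit]] / [p lit]]]]

2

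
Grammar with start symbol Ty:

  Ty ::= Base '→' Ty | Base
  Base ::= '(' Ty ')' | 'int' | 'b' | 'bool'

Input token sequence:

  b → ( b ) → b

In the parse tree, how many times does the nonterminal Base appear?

[Ty [Base b] → [Ty [Base ( [Ty [Base b]] )] → [Ty [Base b]]]]

4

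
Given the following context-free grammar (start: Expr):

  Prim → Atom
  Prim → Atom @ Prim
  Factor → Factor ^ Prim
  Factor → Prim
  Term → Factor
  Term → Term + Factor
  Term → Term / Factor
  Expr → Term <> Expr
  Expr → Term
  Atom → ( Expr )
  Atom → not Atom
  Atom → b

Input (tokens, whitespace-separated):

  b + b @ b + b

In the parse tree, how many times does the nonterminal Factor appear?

[Expr [Term [Term [Term [Factor [Prim [Atom b]]]] + [Factor [Prim [Atom b] @ [Prim [Atom b]]]]] + [Factor [Prim [Atom b]]]]]

3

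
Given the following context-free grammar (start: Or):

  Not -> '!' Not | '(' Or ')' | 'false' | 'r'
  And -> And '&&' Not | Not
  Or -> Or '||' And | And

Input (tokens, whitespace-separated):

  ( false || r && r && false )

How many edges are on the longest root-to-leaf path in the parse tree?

8

[Or [And [Not ( [Or [Or [And [Not false]]] || [And [And [And [Not r]] && [Not r]] && [Not false]]] )]]]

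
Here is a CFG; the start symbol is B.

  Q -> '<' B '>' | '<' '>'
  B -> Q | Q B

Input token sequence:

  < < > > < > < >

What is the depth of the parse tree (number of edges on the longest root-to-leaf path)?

[B [Q < [B [Q < >]] >] [B [Q < >] [B [Q < >]]]]

4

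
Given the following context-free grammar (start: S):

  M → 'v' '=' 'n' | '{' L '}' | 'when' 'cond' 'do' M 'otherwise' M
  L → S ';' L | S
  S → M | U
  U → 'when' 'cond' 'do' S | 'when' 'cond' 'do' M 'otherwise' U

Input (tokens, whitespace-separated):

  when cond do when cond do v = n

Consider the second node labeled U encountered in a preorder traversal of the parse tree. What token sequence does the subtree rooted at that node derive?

[S [U when cond do [S [U when cond do [S [M v = n]]]]]]

when cond do v = n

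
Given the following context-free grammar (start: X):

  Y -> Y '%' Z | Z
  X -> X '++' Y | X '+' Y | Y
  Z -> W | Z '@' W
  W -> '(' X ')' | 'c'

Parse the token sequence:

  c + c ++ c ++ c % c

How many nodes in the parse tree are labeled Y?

[X [X [X [X [Y [Z [W c]]]] + [Y [Z [W c]]]] ++ [Y [Z [W c]]]] ++ [Y [Y [Z [W c]]] % [Z [W c]]]]

5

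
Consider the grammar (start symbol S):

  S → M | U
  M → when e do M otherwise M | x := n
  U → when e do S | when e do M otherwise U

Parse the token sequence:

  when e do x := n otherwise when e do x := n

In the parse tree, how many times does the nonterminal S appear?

2

[S [U when e do [M x := n] otherwise [U when e do [S [M x := n]]]]]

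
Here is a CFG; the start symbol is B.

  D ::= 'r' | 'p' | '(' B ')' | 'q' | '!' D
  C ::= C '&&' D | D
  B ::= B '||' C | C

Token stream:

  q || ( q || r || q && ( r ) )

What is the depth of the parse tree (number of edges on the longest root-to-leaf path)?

9

[B [B [C [D q]]] || [C [D ( [B [B [B [C [D q]]] || [C [D r]]] || [C [C [D q]] && [D ( [B [C [D r]]] )]]] )]]]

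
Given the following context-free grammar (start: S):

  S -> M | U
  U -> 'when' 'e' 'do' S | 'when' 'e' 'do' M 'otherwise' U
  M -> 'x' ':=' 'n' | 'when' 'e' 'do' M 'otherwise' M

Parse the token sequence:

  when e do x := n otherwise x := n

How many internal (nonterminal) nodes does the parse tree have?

[S [M when e do [M x := n] otherwise [M x := n]]]

4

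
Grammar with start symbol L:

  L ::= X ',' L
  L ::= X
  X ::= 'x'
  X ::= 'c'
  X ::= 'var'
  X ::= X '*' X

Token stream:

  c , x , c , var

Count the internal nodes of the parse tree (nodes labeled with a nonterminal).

8

[L [X c] , [L [X x] , [L [X c] , [L [X var]]]]]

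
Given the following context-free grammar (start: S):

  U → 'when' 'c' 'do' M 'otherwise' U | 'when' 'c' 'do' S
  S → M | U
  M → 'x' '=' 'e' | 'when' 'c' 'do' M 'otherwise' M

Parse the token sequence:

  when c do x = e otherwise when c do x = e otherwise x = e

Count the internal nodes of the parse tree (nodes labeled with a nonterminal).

6

[S [M when c do [M x = e] otherwise [M when c do [M x = e] otherwise [M x = e]]]]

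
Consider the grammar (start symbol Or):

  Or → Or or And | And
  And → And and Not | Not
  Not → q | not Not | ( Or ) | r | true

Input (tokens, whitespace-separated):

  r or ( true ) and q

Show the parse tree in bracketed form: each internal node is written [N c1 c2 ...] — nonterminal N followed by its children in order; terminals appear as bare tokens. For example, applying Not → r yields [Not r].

[Or [Or [And [Not r]]] or [And [And [Not ( [Or [And [Not true]]] )]] and [Not q]]]

Or
Or or And
And or And
Not or And
r or And
r or And and Not
r or Not and Not
r or ( Or ) and Not
r or ( And ) and Not
r or ( Not ) and Not
r or ( true ) and Not
r or ( true ) and q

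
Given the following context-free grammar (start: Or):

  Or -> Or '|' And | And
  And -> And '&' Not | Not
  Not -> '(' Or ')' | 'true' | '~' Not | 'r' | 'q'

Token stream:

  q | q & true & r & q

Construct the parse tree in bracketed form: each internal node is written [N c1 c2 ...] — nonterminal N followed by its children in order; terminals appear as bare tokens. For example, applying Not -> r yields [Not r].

[Or [Or [And [Not q]]] | [And [And [And [And [Not q]] & [Not true]] & [Not r]] & [Not q]]]

Or
Or | And
And | And
Not | And
q | And
q | And & Not
q | And & Not & Not
q | And & Not & Not & Not
q | Not & Not & Not & Not
q | q & Not & Not & Not
q | q & true & Not & Not
q | q & true & r & Not
q | q & true & r & q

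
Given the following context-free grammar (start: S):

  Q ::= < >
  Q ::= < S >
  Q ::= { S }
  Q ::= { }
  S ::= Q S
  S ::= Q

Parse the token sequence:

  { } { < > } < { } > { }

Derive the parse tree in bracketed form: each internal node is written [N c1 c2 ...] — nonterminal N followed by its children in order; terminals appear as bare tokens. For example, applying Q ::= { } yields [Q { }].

[S [Q { }] [S [Q { [S [Q < >]] }] [S [Q < [S [Q { }]] >] [S [Q { }]]]]]

S
Q S
{ } S
{ } Q S
{ } { S } S
{ } { Q } S
{ } { < > } S
{ } { < > } Q S
{ } { < > } < S > S
{ } { < > } < Q > S
{ } { < > } < { } > S
{ } { < > } < { } > Q
{ } { < > } < { } > { }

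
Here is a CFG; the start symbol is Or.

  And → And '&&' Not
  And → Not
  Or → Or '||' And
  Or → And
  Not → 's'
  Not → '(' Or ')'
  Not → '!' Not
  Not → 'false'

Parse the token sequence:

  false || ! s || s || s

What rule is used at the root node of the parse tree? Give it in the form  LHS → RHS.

Or → Or '||' And

[Or [Or [Or [Or [And [Not false]]] || [And [Not ! [Not s]]]] || [And [Not s]]] || [And [Not s]]]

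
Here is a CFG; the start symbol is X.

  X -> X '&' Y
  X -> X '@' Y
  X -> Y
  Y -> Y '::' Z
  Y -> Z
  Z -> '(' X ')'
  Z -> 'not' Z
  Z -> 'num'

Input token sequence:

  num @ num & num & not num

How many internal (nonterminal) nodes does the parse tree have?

13

[X [X [X [X [Y [Z num]]] @ [Y [Z num]]] & [Y [Z num]]] & [Y [Z not [Z num]]]]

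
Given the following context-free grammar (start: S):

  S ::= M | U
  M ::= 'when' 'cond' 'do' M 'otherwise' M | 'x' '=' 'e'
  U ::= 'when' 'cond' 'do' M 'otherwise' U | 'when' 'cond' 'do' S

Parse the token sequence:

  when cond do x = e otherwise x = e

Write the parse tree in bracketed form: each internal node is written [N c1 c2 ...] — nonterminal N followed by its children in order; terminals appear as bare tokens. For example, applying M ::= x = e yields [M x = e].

S
M
when cond do M otherwise M
when cond do x = e otherwise M
when cond do x = e otherwise x = e

[S [M when cond do [M x = e] otherwise [M x = e]]]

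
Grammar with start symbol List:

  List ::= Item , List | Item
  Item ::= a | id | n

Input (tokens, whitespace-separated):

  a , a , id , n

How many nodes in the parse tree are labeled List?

4

[List [Item a] , [List [Item a] , [List [Item id] , [List [Item n]]]]]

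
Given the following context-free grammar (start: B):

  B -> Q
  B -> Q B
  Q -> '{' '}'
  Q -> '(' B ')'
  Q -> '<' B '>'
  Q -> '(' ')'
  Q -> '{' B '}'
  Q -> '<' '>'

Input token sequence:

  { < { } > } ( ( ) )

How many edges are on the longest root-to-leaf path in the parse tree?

6

[B [Q { [B [Q < [B [Q { }]] >]] }] [B [Q ( [B [Q ( )]] )]]]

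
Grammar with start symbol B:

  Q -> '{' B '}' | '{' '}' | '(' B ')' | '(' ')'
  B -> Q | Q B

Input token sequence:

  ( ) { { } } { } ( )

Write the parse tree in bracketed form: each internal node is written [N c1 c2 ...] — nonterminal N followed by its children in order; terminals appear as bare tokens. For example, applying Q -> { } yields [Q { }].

B
Q B
( ) B
( ) Q B
( ) { B } B
( ) { Q } B
( ) { { } } B
( ) { { } } Q B
( ) { { } } { } B
( ) { { } } { } Q
( ) { { } } { } ( )

[B [Q ( )] [B [Q { [B [Q { }]] }] [B [Q { }] [B [Q ( )]]]]]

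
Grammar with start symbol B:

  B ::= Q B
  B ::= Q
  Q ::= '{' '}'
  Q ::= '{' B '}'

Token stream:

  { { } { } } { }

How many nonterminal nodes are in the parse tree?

[B [Q { [B [Q { }] [B [Q { }]]] }] [B [Q { }]]]

8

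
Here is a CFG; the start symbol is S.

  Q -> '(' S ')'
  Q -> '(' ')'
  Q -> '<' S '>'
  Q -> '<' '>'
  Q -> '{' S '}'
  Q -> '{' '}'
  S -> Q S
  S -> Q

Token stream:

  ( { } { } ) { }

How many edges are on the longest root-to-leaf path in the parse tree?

[S [Q ( [S [Q { }] [S [Q { }]]] )] [S [Q { }]]]

5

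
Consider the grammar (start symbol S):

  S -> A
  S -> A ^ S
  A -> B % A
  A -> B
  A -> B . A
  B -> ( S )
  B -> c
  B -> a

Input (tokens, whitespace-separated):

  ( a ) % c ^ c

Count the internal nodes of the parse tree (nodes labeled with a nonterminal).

11

[S [A [B ( [S [A [B a]]] )] % [A [B c]]] ^ [S [A [B c]]]]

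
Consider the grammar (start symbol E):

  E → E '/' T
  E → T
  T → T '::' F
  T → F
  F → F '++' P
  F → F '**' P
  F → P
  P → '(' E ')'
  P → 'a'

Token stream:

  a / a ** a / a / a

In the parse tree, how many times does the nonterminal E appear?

[E [E [E [E [T [F [P a]]]] / [T [F [F [P a]] ** [P a]]]] / [T [F [P a]]]] / [T [F [P a]]]]

4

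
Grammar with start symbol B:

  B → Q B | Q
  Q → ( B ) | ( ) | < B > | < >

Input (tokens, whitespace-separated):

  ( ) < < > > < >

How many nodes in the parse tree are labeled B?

[B [Q ( )] [B [Q < [B [Q < >]] >] [B [Q < >]]]]

4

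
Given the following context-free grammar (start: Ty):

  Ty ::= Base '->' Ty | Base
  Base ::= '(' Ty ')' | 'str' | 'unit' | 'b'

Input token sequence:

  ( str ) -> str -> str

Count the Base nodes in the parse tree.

[Ty [Base ( [Ty [Base str]] )] -> [Ty [Base str] -> [Ty [Base str]]]]

4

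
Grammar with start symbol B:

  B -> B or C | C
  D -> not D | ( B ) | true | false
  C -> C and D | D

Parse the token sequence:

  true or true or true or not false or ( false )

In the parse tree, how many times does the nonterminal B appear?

[B [B [B [B [B [C [D true]]] or [C [D true]]] or [C [D true]]] or [C [D not [D false]]]] or [C [D ( [B [C [D false]]] )]]]

6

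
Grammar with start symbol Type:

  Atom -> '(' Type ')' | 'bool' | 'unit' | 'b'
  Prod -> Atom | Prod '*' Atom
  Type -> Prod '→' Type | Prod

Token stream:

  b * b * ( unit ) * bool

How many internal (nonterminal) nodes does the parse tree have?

12

[Type [Prod [Prod [Prod [Prod [Atom b]] * [Atom b]] * [Atom ( [Type [Prod [Atom unit]]] )]] * [Atom bool]]]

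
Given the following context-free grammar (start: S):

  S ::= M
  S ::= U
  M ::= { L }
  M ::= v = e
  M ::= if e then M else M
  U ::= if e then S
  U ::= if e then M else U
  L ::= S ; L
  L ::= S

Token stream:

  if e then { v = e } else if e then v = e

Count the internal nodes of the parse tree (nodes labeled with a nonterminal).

9

[S [U if e then [M { [L [S [M v = e]]] }] else [U if e then [S [M v = e]]]]]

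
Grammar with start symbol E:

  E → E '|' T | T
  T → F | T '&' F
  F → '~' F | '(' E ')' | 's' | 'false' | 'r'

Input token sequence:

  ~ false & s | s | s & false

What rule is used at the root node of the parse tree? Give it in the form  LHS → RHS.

E → E '|' T

[E [E [E [T [T [F ~ [F false]]] & [F s]]] | [T [F s]]] | [T [T [F s]] & [F false]]]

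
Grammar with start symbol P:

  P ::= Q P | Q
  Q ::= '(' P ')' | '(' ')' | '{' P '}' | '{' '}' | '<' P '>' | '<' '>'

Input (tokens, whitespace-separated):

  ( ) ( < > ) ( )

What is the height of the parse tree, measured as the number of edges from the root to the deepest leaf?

5

[P [Q ( )] [P [Q ( [P [Q < >]] )] [P [Q ( )]]]]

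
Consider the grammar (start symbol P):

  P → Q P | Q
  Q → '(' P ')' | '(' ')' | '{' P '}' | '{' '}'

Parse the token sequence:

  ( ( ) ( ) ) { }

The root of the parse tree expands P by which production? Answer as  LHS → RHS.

[P [Q ( [P [Q ( )] [P [Q ( )]]] )] [P [Q { }]]]

P → Q P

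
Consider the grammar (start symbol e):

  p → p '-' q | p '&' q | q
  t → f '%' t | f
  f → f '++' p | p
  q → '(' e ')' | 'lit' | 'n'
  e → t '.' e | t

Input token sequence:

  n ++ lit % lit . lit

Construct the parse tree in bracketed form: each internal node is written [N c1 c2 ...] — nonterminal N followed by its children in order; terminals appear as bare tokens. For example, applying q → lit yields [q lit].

[e [t [f [f [p [q n]]] ++ [p [q lit]]] % [t [f [p [q lit]]]]] . [e [t [f [p [q lit]]]]]]

e
t . e
f % t . e
f ++ p % t . e
p ++ p % t . e
q ++ p % t . e
n ++ p % t . e
n ++ q % t . e
n ++ lit % t . e
n ++ lit % f . e
n ++ lit % p . e
n ++ lit % q . e
n ++ lit % lit . e
n ++ lit % lit . t
n ++ lit % lit . f
n ++ lit % lit . p
n ++ lit % lit . q
n ++ lit % lit . lit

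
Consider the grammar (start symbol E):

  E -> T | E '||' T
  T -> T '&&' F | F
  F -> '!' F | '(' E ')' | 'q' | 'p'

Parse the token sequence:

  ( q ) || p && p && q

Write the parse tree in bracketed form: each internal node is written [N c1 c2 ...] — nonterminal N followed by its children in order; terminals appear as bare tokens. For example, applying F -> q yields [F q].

E
E || T
T || T
F || T
( E ) || T
( T ) || T
( F ) || T
( q ) || T
( q ) || T && F
( q ) || T && F && F
( q ) || F && F && F
( q ) || p && F && F
( q ) || p && p && F
( q ) || p && p && q

[E [E [T [F ( [E [T [F q]]] )]]] || [T [T [T [F p]] && [F p]] && [F q]]]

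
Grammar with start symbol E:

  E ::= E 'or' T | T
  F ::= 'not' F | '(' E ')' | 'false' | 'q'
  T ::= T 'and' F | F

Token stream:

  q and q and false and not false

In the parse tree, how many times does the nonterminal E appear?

[E [T [T [T [T [F q]] and [F q]] and [F false]] and [F not [F false]]]]

1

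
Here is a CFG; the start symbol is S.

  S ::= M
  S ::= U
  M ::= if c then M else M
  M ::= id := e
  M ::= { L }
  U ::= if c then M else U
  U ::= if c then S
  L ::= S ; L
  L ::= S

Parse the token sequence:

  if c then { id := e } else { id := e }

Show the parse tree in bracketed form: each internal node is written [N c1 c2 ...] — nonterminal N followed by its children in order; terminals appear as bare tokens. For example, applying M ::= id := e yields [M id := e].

[S [M if c then [M { [L [S [M id := e]]] }] else [M { [L [S [M id := e]]] }]]]

S
M
if c then M else M
if c then { L } else M
if c then { S } else M
if c then { M } else M
if c then { id := e } else M
if c then { id := e } else { L }
if c then { id := e } else { S }
if c then { id := e } else { M }
if c then { id := e } else { id := e }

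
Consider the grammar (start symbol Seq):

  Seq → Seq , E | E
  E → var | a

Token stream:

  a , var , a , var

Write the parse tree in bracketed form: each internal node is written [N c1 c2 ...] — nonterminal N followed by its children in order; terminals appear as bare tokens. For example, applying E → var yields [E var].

[Seq [Seq [Seq [Seq [E a]] , [E var]] , [E a]] , [E var]]

Seq
Seq , E
Seq , E , E
Seq , E , E , E
E , E , E , E
a , E , E , E
a , var , E , E
a , var , a , E
a , var , a , var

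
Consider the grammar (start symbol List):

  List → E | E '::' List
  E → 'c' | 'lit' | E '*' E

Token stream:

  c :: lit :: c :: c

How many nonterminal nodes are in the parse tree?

8

[List [E c] :: [List [E lit] :: [List [E c] :: [List [E c]]]]]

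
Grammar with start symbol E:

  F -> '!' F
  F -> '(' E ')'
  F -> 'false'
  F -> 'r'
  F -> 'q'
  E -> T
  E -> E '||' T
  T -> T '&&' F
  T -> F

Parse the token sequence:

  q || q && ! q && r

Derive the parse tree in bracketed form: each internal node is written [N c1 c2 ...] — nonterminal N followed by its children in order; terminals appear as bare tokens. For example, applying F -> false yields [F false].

[E [E [T [F q]]] || [T [T [T [F q]] && [F ! [F q]]] && [F r]]]

E
E || T
T || T
F || T
q || T
q || T && F
q || T && F && F
q || F && F && F
q || q && F && F
q || q && ! F && F
q || q && ! q && F
q || q && ! q && r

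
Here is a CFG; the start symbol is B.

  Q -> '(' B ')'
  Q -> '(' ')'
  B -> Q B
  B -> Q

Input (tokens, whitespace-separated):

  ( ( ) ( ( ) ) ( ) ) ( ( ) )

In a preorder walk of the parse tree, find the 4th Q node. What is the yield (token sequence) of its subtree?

[B [Q ( [B [Q ( )] [B [Q ( [B [Q ( )]] )] [B [Q ( )]]]] )] [B [Q ( [B [Q ( )]] )]]]

( )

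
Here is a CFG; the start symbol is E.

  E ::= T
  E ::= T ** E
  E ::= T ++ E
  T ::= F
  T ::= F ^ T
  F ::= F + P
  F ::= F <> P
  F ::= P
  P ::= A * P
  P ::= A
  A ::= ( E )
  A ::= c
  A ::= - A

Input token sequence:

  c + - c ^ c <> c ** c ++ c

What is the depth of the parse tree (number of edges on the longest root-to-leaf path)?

[E [T [F [F [P [A c]]] + [P [A - [A c]]]] ^ [T [F [F [P [A c]]] <> [P [A c]]]]] ** [E [T [F [P [A c]]]] ++ [E [T [F [P [A c]]]]]]]

7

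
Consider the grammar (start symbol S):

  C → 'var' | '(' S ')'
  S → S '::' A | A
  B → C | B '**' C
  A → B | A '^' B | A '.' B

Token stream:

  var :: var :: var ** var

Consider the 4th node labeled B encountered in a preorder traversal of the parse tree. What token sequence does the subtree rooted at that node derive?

var

[S [S [S [A [B [C var]]]] :: [A [B [C var]]]] :: [A [B [B [C var]] ** [C var]]]]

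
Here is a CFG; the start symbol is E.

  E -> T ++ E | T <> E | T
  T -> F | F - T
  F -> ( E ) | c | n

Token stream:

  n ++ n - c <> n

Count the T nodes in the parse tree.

4

[E [T [F n]] ++ [E [T [F n] - [T [F c]]] <> [E [T [F n]]]]]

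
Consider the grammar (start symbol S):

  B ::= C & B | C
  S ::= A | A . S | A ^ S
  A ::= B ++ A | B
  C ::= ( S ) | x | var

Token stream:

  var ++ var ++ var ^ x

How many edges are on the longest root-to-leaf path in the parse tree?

6

[S [A [B [C var]] ++ [A [B [C var]] ++ [A [B [C var]]]]] ^ [S [A [B [C x]]]]]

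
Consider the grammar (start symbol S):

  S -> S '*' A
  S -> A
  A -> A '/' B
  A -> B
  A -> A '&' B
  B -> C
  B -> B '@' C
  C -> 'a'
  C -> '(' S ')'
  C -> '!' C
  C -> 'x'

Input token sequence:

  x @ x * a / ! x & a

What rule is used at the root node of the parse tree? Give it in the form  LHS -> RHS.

S -> S '*' A

[S [S [A [B [B [C x]] @ [C x]]]] * [A [A [A [B [C a]]] / [B [C ! [C x]]]] & [B [C a]]]]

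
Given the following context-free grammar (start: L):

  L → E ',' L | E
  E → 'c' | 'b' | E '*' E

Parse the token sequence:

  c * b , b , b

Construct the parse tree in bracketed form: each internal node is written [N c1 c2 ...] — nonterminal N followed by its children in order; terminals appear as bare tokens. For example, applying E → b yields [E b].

[L [E [E c] * [E b]] , [L [E b] , [L [E b]]]]

L
E , L
E * E , L
c * E , L
c * b , L
c * b , E , L
c * b , b , L
c * b , b , E
c * b , b , b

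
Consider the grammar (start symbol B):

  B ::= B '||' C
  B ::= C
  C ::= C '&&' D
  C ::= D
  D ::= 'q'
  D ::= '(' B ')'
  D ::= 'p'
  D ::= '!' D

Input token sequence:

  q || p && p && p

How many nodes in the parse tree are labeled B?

[B [B [C [D q]]] || [C [C [C [D p]] && [D p]] && [D p]]]

2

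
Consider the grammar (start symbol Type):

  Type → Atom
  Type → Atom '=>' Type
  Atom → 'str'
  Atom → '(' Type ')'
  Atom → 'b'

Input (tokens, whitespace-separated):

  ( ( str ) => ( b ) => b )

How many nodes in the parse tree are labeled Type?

6

[Type [Atom ( [Type [Atom ( [Type [Atom str]] )] => [Type [Atom ( [Type [Atom b]] )] => [Type [Atom b]]]] )]]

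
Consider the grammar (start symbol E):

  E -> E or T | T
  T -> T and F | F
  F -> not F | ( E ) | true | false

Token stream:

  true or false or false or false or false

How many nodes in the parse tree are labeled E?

5

[E [E [E [E [E [T [F true]]] or [T [F false]]] or [T [F false]]] or [T [F false]]] or [T [F false]]]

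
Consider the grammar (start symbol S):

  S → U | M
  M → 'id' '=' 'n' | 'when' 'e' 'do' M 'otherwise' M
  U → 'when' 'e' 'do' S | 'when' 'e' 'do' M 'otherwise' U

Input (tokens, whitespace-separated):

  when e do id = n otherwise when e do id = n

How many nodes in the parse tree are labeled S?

2

[S [U when e do [M id = n] otherwise [U when e do [S [M id = n]]]]]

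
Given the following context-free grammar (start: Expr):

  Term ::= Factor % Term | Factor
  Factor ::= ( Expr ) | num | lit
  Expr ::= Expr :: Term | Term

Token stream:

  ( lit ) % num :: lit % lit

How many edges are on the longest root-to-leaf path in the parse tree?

[Expr [Expr [Term [Factor ( [Expr [Term [Factor lit]]] )] % [Term [Factor num]]]] :: [Term [Factor lit] % [Term [Factor lit]]]]

7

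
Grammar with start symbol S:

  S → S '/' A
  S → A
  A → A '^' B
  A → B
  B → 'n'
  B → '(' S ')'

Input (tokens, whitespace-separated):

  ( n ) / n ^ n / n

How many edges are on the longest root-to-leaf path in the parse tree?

8

[S [S [S [A [B ( [S [A [B n]]] )]]] / [A [A [B n]] ^ [B n]]] / [A [B n]]]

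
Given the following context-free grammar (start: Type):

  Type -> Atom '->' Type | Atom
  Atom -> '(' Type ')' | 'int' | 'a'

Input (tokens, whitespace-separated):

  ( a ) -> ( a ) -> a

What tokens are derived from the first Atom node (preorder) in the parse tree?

( a )

[Type [Atom ( [Type [Atom a]] )] -> [Type [Atom ( [Type [Atom a]] )] -> [Type [Atom a]]]]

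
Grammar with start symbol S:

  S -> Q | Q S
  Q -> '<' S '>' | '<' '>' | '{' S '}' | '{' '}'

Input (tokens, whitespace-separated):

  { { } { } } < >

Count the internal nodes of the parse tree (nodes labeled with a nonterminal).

8

[S [Q { [S [Q { }] [S [Q { }]]] }] [S [Q < >]]]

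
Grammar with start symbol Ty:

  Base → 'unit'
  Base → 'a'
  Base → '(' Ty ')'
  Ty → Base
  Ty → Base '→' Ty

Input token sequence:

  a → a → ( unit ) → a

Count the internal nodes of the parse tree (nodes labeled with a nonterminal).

10

[Ty [Base a] → [Ty [Base a] → [Ty [Base ( [Ty [Base unit]] )] → [Ty [Base a]]]]]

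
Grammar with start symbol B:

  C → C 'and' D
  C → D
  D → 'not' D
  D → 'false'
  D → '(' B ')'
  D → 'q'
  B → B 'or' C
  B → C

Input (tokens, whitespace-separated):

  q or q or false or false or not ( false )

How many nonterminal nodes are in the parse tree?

[B [B [B [B [B [C [D q]]] or [C [D q]]] or [C [D false]]] or [C [D false]]] or [C [D not [D ( [B [C [D false]]] )]]]]

19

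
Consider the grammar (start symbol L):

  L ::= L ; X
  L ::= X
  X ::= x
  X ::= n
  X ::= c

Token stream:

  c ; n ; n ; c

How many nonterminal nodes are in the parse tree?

[L [L [L [L [X c]] ; [X n]] ; [X n]] ; [X c]]

8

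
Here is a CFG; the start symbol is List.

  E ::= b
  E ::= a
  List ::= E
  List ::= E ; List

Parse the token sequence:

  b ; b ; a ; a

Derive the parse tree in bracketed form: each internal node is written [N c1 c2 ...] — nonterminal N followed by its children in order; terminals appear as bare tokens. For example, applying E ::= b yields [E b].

[List [E b] ; [List [E b] ; [List [E a] ; [List [E a]]]]]

List
E ; List
b ; List
b ; E ; List
b ; b ; List
b ; b ; E ; List
b ; b ; a ; List
b ; b ; a ; E
b ; b ; a ; a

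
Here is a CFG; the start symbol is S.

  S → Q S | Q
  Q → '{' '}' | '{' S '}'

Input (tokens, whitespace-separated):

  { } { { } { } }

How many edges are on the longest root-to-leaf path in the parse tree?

[S [Q { }] [S [Q { [S [Q { }] [S [Q { }]]] }]]]

6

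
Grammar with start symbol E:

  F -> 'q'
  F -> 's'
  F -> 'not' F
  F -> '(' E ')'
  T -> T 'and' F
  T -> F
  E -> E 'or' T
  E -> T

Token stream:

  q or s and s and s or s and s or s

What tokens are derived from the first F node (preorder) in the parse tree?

[E [E [E [E [T [F q]]] or [T [T [T [F s]] and [F s]] and [F s]]] or [T [T [F s]] and [F s]]] or [T [F s]]]

q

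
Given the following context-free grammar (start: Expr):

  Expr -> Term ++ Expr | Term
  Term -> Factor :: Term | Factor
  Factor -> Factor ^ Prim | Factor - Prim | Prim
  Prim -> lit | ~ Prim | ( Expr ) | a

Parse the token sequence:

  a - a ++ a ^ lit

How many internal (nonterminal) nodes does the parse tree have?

[Expr [Term [Factor [Factor [Prim a]] - [Prim a]]] ++ [Expr [Term [Factor [Factor [Prim a]] ^ [Prim lit]]]]]

12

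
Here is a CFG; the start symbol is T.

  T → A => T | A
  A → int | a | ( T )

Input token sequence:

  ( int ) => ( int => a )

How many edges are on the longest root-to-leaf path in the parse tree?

[T [A ( [T [A int]] )] => [T [A ( [T [A int] => [T [A a]]] )]]]

6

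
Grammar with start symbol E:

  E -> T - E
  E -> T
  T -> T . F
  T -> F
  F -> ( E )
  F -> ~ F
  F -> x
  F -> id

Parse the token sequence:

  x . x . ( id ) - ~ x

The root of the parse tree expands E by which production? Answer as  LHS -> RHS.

E -> T - E

[E [T [T [T [F x]] . [F x]] . [F ( [E [T [F id]]] )]] - [E [T [F ~ [F x]]]]]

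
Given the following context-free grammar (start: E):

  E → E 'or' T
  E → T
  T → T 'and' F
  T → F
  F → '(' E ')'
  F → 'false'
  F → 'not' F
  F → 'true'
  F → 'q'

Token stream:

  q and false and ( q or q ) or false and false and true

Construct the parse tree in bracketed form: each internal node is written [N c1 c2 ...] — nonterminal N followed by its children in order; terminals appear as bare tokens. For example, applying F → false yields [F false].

[E [E [T [T [T [F q]] and [F false]] and [F ( [E [E [T [F q]]] or [T [F q]]] )]]] or [T [T [T [F false]] and [F false]] and [F true]]]

E
E or T
T or T
T and F or T
T and F and F or T
F and F and F or T
q and F and F or T
q and false and F or T
q and false and ( E ) or T
q and false and ( E or T ) or T
q and false and ( T or T ) or T
q and false and ( F or T ) or T
q and false and ( q or T ) or T
q and false and ( q or F ) or T
q and false and ( q or q ) or T
q and false and ( q or q ) or T and F
q and false and ( q or q ) or T and F and F
q and false and ( q or q ) or F and F and F
q and false and ( q or q ) or false and F and F
q and false and ( q or q ) or false and false and F
q and false and ( q or q ) or false and false and true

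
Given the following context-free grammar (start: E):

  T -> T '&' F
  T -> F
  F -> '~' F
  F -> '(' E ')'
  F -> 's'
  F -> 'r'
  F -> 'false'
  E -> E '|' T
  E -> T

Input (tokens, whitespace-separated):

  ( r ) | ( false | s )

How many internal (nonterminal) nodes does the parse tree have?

15

[E [E [T [F ( [E [T [F r]]] )]]] | [T [F ( [E [E [T [F false]]] | [T [F s]]] )]]]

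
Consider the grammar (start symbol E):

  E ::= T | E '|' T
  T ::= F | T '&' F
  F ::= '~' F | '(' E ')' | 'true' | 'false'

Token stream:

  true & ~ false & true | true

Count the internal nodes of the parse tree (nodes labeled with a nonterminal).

11

[E [E [T [T [T [F true]] & [F ~ [F false]]] & [F true]]] | [T [F true]]]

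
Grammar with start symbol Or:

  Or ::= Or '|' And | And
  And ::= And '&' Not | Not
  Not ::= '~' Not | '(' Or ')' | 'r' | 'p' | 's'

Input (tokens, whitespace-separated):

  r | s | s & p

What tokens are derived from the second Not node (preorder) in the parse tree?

s

[Or [Or [Or [And [Not r]]] | [And [Not s]]] | [And [And [Not s]] & [Not p]]]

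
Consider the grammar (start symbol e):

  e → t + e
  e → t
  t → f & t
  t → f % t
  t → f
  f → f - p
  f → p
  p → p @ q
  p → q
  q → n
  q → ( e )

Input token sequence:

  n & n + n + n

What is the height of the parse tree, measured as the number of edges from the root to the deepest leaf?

7

[e [t [f [p [q n]]] & [t [f [p [q n]]]]] + [e [t [f [p [q n]]]] + [e [t [f [p [q n]]]]]]]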